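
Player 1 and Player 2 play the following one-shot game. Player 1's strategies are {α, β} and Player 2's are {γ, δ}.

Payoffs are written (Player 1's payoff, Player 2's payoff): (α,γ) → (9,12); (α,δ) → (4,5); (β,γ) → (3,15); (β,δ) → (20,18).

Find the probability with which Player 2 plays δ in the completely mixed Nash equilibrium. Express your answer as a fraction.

3/11

Let y be the probability that Player 2 plays γ. In a completely mixed equilibrium, Player 1 must be indifferent between α and β.
Player 1's expected payoff from α is 9y + 4(1−y); from β it is 3y + 20(1−y).
Setting these equal: 5y + 4 = −17y + 20, so y = 8/11.
Therefore Player 2 plays δ with probability 1 − 8/11 = 3/11.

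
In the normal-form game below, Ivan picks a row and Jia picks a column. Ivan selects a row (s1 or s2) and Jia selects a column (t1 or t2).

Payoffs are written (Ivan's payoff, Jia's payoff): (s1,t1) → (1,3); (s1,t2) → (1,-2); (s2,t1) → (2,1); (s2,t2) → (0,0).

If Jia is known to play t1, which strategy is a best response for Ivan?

Against t1, Ivan earns 1 from s1 and 2 from s2.
So s2 is the best response.

s2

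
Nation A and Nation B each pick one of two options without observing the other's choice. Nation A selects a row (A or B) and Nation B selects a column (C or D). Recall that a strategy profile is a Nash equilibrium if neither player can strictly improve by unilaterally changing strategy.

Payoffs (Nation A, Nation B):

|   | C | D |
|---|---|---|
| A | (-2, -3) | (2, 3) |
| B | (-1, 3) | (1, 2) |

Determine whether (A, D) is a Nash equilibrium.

Yes

At (A, D), Nation A earns 2; switching to B would give 1, so Nation A has no profitable deviation.
Nation B earns 3; switching to C would give -3, so Nation B has no profitable deviation.
Neither player can gain by a unilateral deviation, so this profile is a Nash equilibrium.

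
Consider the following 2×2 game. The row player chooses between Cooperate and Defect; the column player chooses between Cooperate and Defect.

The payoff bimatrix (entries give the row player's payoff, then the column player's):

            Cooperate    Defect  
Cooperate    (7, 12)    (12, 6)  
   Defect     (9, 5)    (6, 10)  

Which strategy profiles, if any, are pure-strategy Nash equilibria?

none

(Cooperate, Cooperate): the row player prefers Defect (9 > 7) — not an equilibrium.
(Cooperate, Defect): the column player prefers Cooperate (12 > 6) — not an equilibrium.
(Defect, Cooperate): the column player prefers Defect (10 > 5) — not an equilibrium.
(Defect, Defect): the row player prefers Cooperate (12 > 6) — not an equilibrium.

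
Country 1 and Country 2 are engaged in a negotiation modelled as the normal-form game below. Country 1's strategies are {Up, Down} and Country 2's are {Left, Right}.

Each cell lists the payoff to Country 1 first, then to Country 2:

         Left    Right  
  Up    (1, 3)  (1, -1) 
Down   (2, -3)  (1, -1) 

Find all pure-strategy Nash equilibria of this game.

(Up, Left): Country 1 prefers Down (2 > 1) — not an equilibrium.
(Up, Right): Country 2 prefers Left (3 > -1) — not an equilibrium.
(Down, Left): Country 2 prefers Right (-1 > -3) — not an equilibrium.
(Down, Right): Country 1 gets 1 ≥ 1 from Up, and Country 2 gets -1 ≥ -3 from Left — Nash equilibrium.

(Down, Right)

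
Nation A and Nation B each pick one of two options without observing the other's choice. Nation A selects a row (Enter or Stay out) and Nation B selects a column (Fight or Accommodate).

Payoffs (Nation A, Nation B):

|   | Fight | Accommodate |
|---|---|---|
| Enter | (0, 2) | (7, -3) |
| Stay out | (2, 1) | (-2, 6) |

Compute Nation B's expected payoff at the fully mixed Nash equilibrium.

First find x, the probability Nation A plays Enter, from Nation B's indifference between Fight and Accommodate: 2x + (1−x) = −3x + 6(1−x), giving x = 1/2.
Since Nation B is indifferent in equilibrium, Nation B's expected payoff equals the payoff from either column against (1/2, 1/2). Using Fight: 2(1/2) + (1/2) = 3/2.

3/2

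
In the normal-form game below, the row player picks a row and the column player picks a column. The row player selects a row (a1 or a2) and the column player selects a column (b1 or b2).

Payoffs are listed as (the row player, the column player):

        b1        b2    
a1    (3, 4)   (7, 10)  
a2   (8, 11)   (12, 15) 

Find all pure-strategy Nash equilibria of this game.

(a1, b1): the row player prefers a2 (8 > 3); the column player prefers b2 (10 > 4) — not an equilibrium.
(a1, b2): the row player prefers a2 (12 > 7) — not an equilibrium.
(a2, b1): the column player prefers b2 (15 > 11) — not an equilibrium.
(a2, b2): the row player gets 12 ≥ 7 from a1, and the column player gets 15 ≥ 11 from b1 — Nash equilibrium.

(a2, b2)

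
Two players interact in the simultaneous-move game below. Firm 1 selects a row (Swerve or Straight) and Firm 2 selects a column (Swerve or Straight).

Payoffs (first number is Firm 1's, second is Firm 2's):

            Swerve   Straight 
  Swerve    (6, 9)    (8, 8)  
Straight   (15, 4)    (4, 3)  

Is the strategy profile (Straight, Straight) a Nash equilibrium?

At (Straight, Straight), Firm 1 earns 4; switching to Swerve would give 8, so Firm 1 would deviate.
Firm 2 earns 3; switching to Swerve would give 4, so Firm 2 would deviate.
Since at least one player can profitably deviate, this is not a Nash equilibrium.

No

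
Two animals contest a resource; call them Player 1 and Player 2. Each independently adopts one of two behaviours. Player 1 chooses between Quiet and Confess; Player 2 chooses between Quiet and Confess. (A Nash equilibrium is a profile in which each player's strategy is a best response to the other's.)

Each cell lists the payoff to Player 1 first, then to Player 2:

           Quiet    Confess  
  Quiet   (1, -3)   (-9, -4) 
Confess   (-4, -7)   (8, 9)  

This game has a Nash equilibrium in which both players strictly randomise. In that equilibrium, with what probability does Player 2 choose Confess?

Let q be the probability that Player 2 plays Quiet. In a completely mixed equilibrium, Player 1 must be indifferent between Quiet and Confess.
Player 1's expected payoff from Quiet is q − 9(1−q); from Confess it is −4q + 8(1−q).
Setting these equal: 10q − 9 = −12q + 8, so q = 17/22.
Therefore Player 2 plays Confess with probability 1 − 17/22 = 5/22.

5/22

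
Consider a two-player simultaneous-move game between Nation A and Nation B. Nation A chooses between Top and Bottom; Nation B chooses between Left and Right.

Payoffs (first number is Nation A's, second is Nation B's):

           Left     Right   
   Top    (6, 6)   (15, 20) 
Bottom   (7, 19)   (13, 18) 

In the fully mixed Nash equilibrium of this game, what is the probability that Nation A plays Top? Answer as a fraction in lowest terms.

1/15

Let x be the probability that Nation A plays Top. In a completely mixed equilibrium, Nation B must be indifferent between Left and Right.
Nation B's expected payoff from Left is 6x + 19(1−x); from Right it is 20x + 18(1−x).
Setting these equal: −13x + 19 = 2x + 18, so x = 1/15.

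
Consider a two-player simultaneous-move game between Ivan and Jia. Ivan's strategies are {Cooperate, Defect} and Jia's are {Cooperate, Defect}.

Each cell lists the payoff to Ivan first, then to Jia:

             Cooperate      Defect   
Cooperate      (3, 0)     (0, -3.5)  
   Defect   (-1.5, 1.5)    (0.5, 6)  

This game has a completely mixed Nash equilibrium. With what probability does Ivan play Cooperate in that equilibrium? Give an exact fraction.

Let r be the probability that Ivan plays Cooperate. In a completely mixed equilibrium, Jia must be indifferent between Cooperate and Defect.
Jia's expected payoff from Cooperate is 1.5(1−r); from Defect it is −3.5r + 6(1−r).
Setting these equal: −1.5r + 1.5 = −9.5r + 6, so r = 9/16.

9/16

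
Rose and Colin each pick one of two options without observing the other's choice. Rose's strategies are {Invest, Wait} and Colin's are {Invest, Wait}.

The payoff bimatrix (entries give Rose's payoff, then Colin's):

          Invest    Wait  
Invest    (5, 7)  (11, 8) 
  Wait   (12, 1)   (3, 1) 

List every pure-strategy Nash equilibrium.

(Invest, Wait) and (Wait, Invest)

(Invest, Invest): Rose prefers Wait (12 > 5); Colin prefers Wait (8 > 7) — not an equilibrium.
(Invest, Wait): Rose gets 11 ≥ 3 from Wait, and Colin gets 8 ≥ 7 from Invest — Nash equilibrium.
(Wait, Invest): Rose gets 12 ≥ 5 from Invest, and Colin gets 1 ≥ 1 from Wait — Nash equilibrium.
(Wait, Wait): Rose prefers Invest (11 > 3) — not an equilibrium.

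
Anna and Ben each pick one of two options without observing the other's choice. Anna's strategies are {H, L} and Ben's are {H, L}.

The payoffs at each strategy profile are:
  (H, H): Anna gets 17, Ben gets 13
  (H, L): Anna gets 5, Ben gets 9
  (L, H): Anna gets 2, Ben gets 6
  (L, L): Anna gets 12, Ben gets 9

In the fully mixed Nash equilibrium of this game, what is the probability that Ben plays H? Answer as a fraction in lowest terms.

7/22

Let q be the probability that Ben plays H. In a completely mixed equilibrium, Anna must be indifferent between H and L.
Anna's expected payoff from H is 17q + 5(1−q); from L it is 2q + 12(1−q).
Setting these equal: 12q + 5 = −10q + 12, so q = 7/22.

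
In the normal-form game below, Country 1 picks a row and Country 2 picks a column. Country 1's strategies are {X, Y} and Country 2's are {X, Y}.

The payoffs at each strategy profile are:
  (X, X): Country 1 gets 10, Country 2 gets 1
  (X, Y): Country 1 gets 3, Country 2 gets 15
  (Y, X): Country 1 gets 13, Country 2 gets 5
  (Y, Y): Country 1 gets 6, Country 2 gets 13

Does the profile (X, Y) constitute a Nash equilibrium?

At (X, Y), Country 1 earns 3; switching to Y would give 6, so Country 1 would deviate.
Country 2 earns 15; switching to X would give 1, so Country 2 has no profitable deviation.
Since at least one player can profitably deviate, this is not a Nash equilibrium.

No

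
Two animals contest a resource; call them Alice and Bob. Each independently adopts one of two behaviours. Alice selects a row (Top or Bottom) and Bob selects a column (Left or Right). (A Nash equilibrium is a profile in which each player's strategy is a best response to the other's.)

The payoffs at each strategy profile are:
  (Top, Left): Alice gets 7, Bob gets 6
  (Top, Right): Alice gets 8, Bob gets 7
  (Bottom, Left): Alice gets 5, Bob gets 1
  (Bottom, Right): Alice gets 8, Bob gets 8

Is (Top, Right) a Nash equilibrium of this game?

At (Top, Right), Alice earns 8; switching to Bottom would give 8, so Alice has no profitable deviation.
Bob earns 7; switching to Left would give 6, so Bob has no profitable deviation.
Neither player can gain by a unilateral deviation, so this profile is a Nash equilibrium.

Yes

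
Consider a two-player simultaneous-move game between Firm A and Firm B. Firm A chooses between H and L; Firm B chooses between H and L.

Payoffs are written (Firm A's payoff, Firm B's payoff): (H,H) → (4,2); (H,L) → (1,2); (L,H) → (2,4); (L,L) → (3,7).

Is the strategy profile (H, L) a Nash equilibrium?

No

At (H, L), Firm A earns 1; switching to L would give 3, so Firm A would deviate.
Firm B earns 2; switching to H would give 2, so Firm B has no profitable deviation.
Since at least one player can profitably deviate, this is not a Nash equilibrium.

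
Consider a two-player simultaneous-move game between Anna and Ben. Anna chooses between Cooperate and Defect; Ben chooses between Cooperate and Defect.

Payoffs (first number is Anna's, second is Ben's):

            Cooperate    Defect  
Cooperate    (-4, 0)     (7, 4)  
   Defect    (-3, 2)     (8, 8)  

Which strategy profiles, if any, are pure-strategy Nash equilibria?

(Cooperate, Cooperate): Anna prefers Defect (-3 > -4); Ben prefers Defect (4 > 0) — not an equilibrium.
(Cooperate, Defect): Anna prefers Defect (8 > 7) — not an equilibrium.
(Defect, Cooperate): Ben prefers Defect (8 > 2) — not an equilibrium.
(Defect, Defect): Anna gets 8 ≥ 7 from Cooperate, and Ben gets 8 ≥ 2 from Cooperate — Nash equilibrium.

(Defect, Defect)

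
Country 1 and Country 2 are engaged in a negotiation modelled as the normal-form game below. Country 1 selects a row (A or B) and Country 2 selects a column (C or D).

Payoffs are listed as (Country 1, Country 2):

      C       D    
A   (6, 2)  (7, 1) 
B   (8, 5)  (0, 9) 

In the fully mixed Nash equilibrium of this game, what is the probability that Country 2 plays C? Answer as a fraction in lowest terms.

Let c be the probability that Country 2 plays C. In a completely mixed equilibrium, Country 1 must be indifferent between A and B.
Country 1's expected payoff from A is 6c + 7(1−c); from B it is 8c.
Setting these equal: −c + 7 = 8c, so c = 7/9.

7/9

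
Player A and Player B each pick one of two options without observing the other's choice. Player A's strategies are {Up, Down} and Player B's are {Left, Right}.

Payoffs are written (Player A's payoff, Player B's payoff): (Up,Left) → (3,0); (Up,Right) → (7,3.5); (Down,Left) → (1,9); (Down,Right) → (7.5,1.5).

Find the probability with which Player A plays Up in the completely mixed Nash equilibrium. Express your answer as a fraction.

15/22

Let x be the probability that Player A plays Up. In a completely mixed equilibrium, Player B must be indifferent between Left and Right.
Player B's expected payoff from Left is 9(1−x); from Right it is 3.5x + 1.5(1−x).
Setting these equal: −9x + 9 = 2x + 1.5, so x = 15/22.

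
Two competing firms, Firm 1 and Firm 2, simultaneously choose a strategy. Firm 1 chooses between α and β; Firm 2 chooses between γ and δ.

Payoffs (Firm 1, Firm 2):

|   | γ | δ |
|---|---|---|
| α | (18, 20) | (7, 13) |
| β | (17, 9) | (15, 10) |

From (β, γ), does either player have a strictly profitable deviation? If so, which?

Firm 1 at (β, γ) earns 17; deviating to α yields 18 — a strict improvement.
Firm 2 earns 9; deviating to δ yields 10 — a strict improvement.
Both Firm 1 and Firm 2 have strictly profitable deviations.

Both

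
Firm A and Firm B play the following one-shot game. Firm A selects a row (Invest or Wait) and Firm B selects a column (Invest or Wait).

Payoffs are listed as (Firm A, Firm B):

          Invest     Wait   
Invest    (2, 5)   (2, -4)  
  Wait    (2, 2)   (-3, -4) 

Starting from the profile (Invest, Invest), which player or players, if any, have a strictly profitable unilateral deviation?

Firm A at (Invest, Invest) earns 2; deviating to Wait yields 2 — not better.
Firm B earns 5; deviating to Wait yields -4 — not better.
Neither player can strictly improve; the profile is a Nash equilibrium.

Neither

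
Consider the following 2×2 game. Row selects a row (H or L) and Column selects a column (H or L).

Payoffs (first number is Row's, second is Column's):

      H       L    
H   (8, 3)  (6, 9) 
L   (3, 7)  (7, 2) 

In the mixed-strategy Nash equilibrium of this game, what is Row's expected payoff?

First find q, the probability Column plays H, from Row's indifference between H and L: 8q + 6(1−q) = 3q + 7(1−q), giving q = 1/6.
Since Row is indifferent in equilibrium, Row's expected payoff equals the payoff from either row against (1/6, 5/6). Using H: 8(1/6) + 6(5/6) = 19/3.

19/3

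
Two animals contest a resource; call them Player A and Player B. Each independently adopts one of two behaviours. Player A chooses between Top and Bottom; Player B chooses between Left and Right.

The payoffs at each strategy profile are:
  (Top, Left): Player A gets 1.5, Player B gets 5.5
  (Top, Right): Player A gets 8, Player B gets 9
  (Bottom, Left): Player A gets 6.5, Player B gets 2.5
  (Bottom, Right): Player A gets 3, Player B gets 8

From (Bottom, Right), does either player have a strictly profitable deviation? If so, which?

Player A at (Bottom, Right) earns 3; deviating to Top yields 8 — a strict improvement.
Player B earns 8; deviating to Left yields 2.5 — not better.
Only Player A has a strictly profitable deviation.

Player A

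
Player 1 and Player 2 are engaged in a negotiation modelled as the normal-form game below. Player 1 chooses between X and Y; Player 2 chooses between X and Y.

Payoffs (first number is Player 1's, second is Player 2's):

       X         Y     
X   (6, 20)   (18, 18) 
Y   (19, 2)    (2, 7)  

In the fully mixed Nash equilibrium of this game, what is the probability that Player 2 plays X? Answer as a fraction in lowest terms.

16/29

Let c be the probability that Player 2 plays X. In a completely mixed equilibrium, Player 1 must be indifferent between X and Y.
Player 1's expected payoff from X is 6c + 18(1−c); from Y it is 19c + 2(1−c).
Setting these equal: −12c + 18 = 17c + 2, so c = 16/29.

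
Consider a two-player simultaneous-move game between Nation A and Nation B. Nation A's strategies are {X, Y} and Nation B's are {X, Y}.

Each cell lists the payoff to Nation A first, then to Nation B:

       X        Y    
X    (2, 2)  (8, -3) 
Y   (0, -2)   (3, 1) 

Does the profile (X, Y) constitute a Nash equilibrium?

No

At (X, Y), Nation A earns 8; switching to Y would give 3, so Nation A has no profitable deviation.
Nation B earns -3; switching to X would give 2, so Nation B would deviate.
Since at least one player can profitably deviate, this is not a Nash equilibrium.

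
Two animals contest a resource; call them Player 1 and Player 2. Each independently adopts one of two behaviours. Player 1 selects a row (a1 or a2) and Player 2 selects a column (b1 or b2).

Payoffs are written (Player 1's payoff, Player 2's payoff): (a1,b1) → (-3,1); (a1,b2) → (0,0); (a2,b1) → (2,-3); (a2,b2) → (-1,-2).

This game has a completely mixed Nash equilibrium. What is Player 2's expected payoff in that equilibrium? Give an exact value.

-1

First find x, the probability Player 1 plays a1, from Player 2's indifference between b1 and b2: x − 3(1−x) = −2(1−x), giving x = 1/2.
Since Player 2 is indifferent in equilibrium, Player 2's expected payoff equals the payoff from either column against (1/2, 1/2). Using b1: (1/2) − 3(1/2) = -1.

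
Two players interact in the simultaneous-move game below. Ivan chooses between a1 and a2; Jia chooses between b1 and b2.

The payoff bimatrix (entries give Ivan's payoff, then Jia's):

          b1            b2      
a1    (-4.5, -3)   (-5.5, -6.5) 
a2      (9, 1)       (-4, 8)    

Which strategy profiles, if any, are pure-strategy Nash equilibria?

(a2, b2)

(a1, b1): Ivan prefers a2 (9 > -4.5) — not an equilibrium.
(a1, b2): Ivan prefers a2 (-4 > -5.5); Jia prefers b1 (-3 > -6.5) — not an equilibrium.
(a2, b1): Jia prefers b2 (8 > 1) — not an equilibrium.
(a2, b2): Ivan gets -4 ≥ -5.5 from a1, and Jia gets 8 ≥ 1 from b1 — Nash equilibrium.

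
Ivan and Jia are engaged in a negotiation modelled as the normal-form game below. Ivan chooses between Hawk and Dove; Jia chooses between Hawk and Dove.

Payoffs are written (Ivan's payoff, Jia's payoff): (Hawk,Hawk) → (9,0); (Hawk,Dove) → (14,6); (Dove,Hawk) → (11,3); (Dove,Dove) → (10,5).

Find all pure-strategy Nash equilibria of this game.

(Hawk, Hawk): Ivan prefers Dove (11 > 9); Jia prefers Dove (6 > 0) — not an equilibrium.
(Hawk, Dove): Ivan gets 14 ≥ 10 from Dove, and Jia gets 6 ≥ 0 from Hawk — Nash equilibrium.
(Dove, Hawk): Jia prefers Dove (5 > 3) — not an equilibrium.
(Dove, Dove): Ivan prefers Hawk (14 > 10) — not an equilibrium.

(Hawk, Dove)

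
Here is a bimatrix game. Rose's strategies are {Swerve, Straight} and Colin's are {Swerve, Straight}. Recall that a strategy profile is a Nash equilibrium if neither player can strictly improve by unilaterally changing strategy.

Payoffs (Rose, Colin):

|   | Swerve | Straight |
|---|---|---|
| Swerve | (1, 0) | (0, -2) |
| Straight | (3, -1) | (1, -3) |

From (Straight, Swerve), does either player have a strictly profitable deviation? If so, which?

Rose at (Straight, Swerve) earns 3; deviating to Swerve yields 1 — not better.
Colin earns -1; deviating to Straight yields -3 — not better.
Neither player can strictly improve; the profile is a Nash equilibrium.

Neither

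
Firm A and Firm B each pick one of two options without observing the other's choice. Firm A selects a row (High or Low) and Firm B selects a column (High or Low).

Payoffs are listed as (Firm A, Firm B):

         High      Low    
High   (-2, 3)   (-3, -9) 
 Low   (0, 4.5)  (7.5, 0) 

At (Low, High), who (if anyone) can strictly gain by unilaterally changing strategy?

Firm A at (Low, High) earns 0; deviating to High yields -2 — not better.
Firm B earns 4.5; deviating to Low yields 0 — not better.
Neither player can strictly improve; the profile is a Nash equilibrium.

Neither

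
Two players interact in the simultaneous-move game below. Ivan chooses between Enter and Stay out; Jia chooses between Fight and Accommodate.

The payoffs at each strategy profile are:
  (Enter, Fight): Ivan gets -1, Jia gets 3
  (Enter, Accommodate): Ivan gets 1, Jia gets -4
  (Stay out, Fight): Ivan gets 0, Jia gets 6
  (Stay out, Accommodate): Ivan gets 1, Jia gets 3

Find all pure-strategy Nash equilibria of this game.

(Stay out, Fight)

(Enter, Fight): Ivan prefers Stay out (0 > -1) — not an equilibrium.
(Enter, Accommodate): Jia prefers Fight (3 > -4) — not an equilibrium.
(Stay out, Fight): Ivan gets 0 ≥ -1 from Enter, and Jia gets 6 ≥ 3 from Accommodate — Nash equilibrium.
(Stay out, Accommodate): Jia prefers Fight (6 > 3) — not an equilibrium.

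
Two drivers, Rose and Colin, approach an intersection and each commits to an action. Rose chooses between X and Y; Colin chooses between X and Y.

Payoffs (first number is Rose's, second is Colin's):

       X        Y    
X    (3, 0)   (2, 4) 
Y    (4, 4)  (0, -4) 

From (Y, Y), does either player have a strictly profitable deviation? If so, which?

Both

Rose at (Y, Y) earns 0; deviating to X yields 2 — a strict improvement.
Colin earns -4; deviating to X yields 4 — a strict improvement.
Both Rose and Colin have strictly profitable deviations.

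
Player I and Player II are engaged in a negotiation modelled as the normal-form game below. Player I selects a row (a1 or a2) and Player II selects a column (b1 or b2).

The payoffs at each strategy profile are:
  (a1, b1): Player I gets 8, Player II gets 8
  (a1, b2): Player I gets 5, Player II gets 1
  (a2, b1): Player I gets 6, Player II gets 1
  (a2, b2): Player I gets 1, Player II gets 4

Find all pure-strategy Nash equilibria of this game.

(a1, b1)

(a1, b1): Player I gets 8 ≥ 6 from a2, and Player II gets 8 ≥ 1 from b2 — Nash equilibrium.
(a1, b2): Player II prefers b1 (8 > 1) — not an equilibrium.
(a2, b1): Player I prefers a1 (8 > 6); Player II prefers b2 (4 > 1) — not an equilibrium.
(a2, b2): Player I prefers a1 (5 > 1) — not an equilibrium.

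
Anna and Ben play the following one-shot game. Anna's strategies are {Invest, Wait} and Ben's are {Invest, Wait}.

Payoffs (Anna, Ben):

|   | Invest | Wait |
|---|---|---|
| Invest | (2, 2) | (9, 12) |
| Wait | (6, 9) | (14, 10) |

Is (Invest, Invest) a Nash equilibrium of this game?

At (Invest, Invest), Anna earns 2; switching to Wait would give 6, so Anna would deviate.
Ben earns 2; switching to Wait would give 12, so Ben would deviate.
Since at least one player can profitably deviate, this is not a Nash equilibrium.

No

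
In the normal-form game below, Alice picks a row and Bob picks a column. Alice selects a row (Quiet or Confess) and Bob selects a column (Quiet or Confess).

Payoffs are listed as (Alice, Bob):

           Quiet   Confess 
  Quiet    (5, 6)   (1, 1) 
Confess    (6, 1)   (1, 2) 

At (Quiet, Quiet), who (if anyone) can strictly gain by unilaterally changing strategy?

Alice at (Quiet, Quiet) earns 5; deviating to Confess yields 6 — a strict improvement.
Bob earns 6; deviating to Confess yields 1 — not better.
Only Alice has a strictly profitable deviation.

Alice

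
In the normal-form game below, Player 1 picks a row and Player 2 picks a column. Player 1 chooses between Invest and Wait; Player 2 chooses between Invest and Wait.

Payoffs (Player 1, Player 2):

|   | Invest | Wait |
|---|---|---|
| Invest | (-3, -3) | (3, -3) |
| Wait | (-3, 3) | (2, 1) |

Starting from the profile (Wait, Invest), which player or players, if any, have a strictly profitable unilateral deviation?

Neither

Player 1 at (Wait, Invest) earns -3; deviating to Invest yields -3 — not better.
Player 2 earns 3; deviating to Wait yields 1 — not better.
Neither player can strictly improve; the profile is a Nash equilibrium.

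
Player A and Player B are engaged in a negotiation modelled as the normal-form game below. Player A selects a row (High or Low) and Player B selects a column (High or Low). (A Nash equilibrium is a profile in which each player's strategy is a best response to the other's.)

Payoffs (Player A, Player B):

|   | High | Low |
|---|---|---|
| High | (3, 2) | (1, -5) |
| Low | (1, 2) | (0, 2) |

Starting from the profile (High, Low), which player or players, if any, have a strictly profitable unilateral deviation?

Player B

Player A at (High, Low) earns 1; deviating to Low yields 0 — not better.
Player B earns -5; deviating to High yields 2 — a strict improvement.
Only Player B has a strictly profitable deviation.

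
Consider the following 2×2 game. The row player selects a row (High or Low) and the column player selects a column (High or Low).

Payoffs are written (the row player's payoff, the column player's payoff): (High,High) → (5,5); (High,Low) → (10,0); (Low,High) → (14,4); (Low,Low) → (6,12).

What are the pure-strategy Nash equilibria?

none

(High, High): the row player prefers Low (14 > 5) — not an equilibrium.
(High, Low): the column player prefers High (5 > 0) — not an equilibrium.
(Low, High): the column player prefers Low (12 > 4) — not an equilibrium.
(Low, Low): the row player prefers High (10 > 6) — not an equilibrium.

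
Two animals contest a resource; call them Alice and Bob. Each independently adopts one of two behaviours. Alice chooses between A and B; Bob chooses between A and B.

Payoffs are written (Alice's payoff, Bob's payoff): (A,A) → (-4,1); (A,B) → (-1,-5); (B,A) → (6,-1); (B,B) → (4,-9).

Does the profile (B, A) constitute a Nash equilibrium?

Yes

At (B, A), Alice earns 6; switching to A would give -4, so Alice has no profitable deviation.
Bob earns -1; switching to B would give -9, so Bob has no profitable deviation.
Neither player can gain by a unilateral deviation, so this profile is a Nash equilibrium.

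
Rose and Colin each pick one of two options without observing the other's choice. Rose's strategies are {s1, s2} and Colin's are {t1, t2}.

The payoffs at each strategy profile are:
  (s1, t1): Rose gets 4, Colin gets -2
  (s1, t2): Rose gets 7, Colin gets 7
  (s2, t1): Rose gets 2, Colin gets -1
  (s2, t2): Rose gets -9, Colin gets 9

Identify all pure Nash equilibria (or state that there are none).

(s1, t2)

(s1, t1): Colin prefers t2 (7 > -2) — not an equilibrium.
(s1, t2): Rose gets 7 ≥ -9 from s2, and Colin gets 7 ≥ -2 from t1 — Nash equilibrium.
(s2, t1): Rose prefers s1 (4 > 2); Colin prefers t2 (9 > -1) — not an equilibrium.
(s2, t2): Rose prefers s1 (7 > -9) — not an equilibrium.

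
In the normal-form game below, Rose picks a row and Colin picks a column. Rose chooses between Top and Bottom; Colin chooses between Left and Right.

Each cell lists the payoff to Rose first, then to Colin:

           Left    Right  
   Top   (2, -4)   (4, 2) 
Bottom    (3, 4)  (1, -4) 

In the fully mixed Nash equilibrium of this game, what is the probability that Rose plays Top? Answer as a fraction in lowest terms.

Let p be the probability that Rose plays Top. In a completely mixed equilibrium, Colin must be indifferent between Left and Right.
Colin's expected payoff from Left is −4p + 4(1−p); from Right it is 2p − 4(1−p).
Setting these equal: −8p + 4 = 6p − 4, so p = 4/7.

4/7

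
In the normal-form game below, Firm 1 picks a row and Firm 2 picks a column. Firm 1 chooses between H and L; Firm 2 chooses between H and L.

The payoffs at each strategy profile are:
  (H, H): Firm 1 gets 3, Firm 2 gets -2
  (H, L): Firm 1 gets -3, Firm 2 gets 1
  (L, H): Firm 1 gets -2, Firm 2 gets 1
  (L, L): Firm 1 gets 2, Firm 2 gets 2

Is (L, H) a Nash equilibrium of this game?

At (L, H), Firm 1 earns -2; switching to H would give 3, so Firm 1 would deviate.
Firm 2 earns 1; switching to L would give 2, so Firm 2 would deviate.
Since at least one player can profitably deviate, this is not a Nash equilibrium.

No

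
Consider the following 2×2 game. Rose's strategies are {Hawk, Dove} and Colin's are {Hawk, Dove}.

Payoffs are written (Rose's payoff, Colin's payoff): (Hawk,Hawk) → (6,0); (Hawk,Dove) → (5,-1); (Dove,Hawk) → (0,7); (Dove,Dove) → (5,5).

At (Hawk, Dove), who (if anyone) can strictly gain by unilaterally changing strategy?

Rose at (Hawk, Dove) earns 5; deviating to Dove yields 5 — not better.
Colin earns -1; deviating to Hawk yields 0 — a strict improvement.
Only Colin has a strictly profitable deviation.

Colin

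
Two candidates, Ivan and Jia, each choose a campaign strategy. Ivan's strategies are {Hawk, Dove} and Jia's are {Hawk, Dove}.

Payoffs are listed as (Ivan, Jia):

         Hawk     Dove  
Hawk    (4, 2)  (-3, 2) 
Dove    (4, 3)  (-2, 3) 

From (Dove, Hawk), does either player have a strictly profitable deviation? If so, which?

Ivan at (Dove, Hawk) earns 4; deviating to Hawk yields 4 — not better.
Jia earns 3; deviating to Dove yields 3 — not better.
Neither player can strictly improve; the profile is a Nash equilibrium.

Neither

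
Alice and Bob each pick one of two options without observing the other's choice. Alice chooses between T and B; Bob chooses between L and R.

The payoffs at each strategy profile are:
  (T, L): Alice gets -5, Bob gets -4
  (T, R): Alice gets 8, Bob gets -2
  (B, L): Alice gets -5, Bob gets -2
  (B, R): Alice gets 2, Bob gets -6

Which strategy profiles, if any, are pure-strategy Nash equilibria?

(T, L): Bob prefers R (-2 > -4) — not an equilibrium.
(T, R): Alice gets 8 ≥ 2 from B, and Bob gets -2 ≥ -4 from L — Nash equilibrium.
(B, L): Alice gets -5 ≥ -5 from T, and Bob gets -2 ≥ -6 from R — Nash equilibrium.
(B, R): Alice prefers T (8 > 2); Bob prefers L (-2 > -6) — not an equilibrium.

(T, R) and (B, L)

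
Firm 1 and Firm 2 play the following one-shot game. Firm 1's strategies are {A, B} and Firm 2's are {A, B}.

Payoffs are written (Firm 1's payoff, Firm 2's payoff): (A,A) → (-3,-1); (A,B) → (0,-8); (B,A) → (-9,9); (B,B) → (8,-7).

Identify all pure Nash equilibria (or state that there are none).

(A, A): Firm 1 gets -3 ≥ -9 from B, and Firm 2 gets -1 ≥ -8 from B — Nash equilibrium.
(A, B): Firm 1 prefers B (8 > 0); Firm 2 prefers A (-1 > -8) — not an equilibrium.
(B, A): Firm 1 prefers A (-3 > -9) — not an equilibrium.
(B, B): Firm 2 prefers A (9 > -7) — not an equilibrium.

(A, A)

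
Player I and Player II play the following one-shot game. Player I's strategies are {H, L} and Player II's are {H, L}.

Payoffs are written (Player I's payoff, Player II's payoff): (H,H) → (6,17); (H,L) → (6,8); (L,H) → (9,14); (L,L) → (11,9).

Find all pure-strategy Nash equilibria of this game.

(L, H)

(H, H): Player I prefers L (9 > 6) — not an equilibrium.
(H, L): Player I prefers L (11 > 6); Player II prefers H (17 > 8) — not an equilibrium.
(L, H): Player I gets 9 ≥ 6 from H, and Player II gets 14 ≥ 9 from L — Nash equilibrium.
(L, L): Player II prefers H (14 > 9) — not an equilibrium.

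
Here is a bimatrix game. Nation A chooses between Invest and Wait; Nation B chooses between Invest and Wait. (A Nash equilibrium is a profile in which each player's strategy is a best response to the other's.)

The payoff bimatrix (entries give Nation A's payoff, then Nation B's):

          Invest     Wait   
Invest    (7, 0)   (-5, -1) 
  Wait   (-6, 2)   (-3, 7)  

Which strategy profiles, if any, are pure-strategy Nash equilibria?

(Invest, Invest): Nation A gets 7 ≥ -6 from Wait, and Nation B gets 0 ≥ -1 from Wait — Nash equilibrium.
(Invest, Wait): Nation A prefers Wait (-3 > -5); Nation B prefers Invest (0 > -1) — not an equilibrium.
(Wait, Invest): Nation A prefers Invest (7 > -6); Nation B prefers Wait (7 > 2) — not an equilibrium.
(Wait, Wait): Nation A gets -3 ≥ -5 from Invest, and Nation B gets 7 ≥ 2 from Invest — Nash equilibrium.

(Invest, Invest) and (Wait, Wait)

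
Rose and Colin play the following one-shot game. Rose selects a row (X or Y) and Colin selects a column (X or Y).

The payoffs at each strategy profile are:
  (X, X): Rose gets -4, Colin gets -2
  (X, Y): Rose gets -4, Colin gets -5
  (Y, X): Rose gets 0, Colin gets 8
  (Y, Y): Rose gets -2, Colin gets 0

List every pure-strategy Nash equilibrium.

(Y, X)

(X, X): Rose prefers Y (0 > -4) — not an equilibrium.
(X, Y): Rose prefers Y (-2 > -4); Colin prefers X (-2 > -5) — not an equilibrium.
(Y, X): Rose gets 0 ≥ -4 from X, and Colin gets 8 ≥ 0 from Y — Nash equilibrium.
(Y, Y): Colin prefers X (8 > 0) — not an equilibrium.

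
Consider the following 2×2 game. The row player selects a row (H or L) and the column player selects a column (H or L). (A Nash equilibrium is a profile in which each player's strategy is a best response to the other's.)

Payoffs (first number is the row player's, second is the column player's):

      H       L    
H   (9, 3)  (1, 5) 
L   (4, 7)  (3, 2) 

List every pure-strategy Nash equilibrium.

(H, H): the column player prefers L (5 > 3) — not an equilibrium.
(H, L): the row player prefers L (3 > 1) — not an equilibrium.
(L, H): the row player prefers H (9 > 4) — not an equilibrium.
(L, L): the column player prefers H (7 > 2) — not an equilibrium.

none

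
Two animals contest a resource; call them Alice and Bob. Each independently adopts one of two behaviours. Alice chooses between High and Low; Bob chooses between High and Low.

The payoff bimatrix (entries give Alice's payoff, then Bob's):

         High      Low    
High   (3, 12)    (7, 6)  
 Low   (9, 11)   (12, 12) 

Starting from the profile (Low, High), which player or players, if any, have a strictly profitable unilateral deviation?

Alice at (Low, High) earns 9; deviating to High yields 3 — not better.
Bob earns 11; deviating to Low yields 12 — a strict improvement.
Only Bob has a strictly profitable deviation.

Bob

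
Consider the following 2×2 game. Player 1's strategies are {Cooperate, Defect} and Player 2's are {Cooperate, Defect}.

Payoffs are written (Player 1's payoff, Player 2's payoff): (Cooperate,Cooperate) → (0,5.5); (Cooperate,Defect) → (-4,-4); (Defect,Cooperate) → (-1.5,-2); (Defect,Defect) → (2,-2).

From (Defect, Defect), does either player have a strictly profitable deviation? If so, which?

Player 1 at (Defect, Defect) earns 2; deviating to Cooperate yields -4 — not better.
Player 2 earns -2; deviating to Cooperate yields -2 — not better.
Neither player can strictly improve; the profile is a Nash equilibrium.

Neither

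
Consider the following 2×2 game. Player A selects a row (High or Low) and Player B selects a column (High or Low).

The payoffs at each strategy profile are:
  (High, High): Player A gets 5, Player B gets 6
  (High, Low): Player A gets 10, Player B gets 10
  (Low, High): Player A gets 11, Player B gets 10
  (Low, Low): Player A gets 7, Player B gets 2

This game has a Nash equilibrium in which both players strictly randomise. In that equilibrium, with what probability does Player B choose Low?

Let c be the probability that Player B plays High. In a completely mixed equilibrium, Player A must be indifferent between High and Low.
Player A's expected payoff from High is 5c + 10(1−c); from Low it is 11c + 7(1−c).
Setting these equal: −5c + 10 = 4c + 7, so c = 1/3.
Therefore Player B plays Low with probability 1 − 1/3 = 2/3.

2/3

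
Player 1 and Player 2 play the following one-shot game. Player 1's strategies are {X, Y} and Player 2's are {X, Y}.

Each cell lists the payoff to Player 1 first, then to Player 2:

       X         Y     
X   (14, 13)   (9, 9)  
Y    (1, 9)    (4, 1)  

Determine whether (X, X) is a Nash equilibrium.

At (X, X), Player 1 earns 14; switching to Y would give 1, so Player 1 has no profitable deviation.
Player 2 earns 13; switching to Y would give 9, so Player 2 has no profitable deviation.
Neither player can gain by a unilateral deviation, so this profile is a Nash equilibrium.

Yes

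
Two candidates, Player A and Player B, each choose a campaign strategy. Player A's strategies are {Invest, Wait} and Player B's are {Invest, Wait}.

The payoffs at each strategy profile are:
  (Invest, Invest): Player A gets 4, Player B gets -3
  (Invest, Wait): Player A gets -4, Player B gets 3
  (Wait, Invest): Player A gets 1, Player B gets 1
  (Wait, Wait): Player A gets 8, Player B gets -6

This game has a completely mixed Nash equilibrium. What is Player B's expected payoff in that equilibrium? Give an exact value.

First find p, the probability Player A plays Invest, from Player B's indifference between Invest and Wait: −3p + (1−p) = 3p − 6(1−p), giving p = 7/13.
Since Player B is indifferent in equilibrium, Player B's expected payoff equals the payoff from either column against (7/13, 6/13). Using Invest: −3(7/13) + (6/13) = -15/13.

-15/13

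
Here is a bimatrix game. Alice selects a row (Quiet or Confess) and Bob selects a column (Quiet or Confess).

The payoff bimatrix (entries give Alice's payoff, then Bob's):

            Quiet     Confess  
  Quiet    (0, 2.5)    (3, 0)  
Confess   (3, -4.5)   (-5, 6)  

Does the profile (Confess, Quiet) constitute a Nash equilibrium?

At (Confess, Quiet), Alice earns 3; switching to Quiet would give 0, so Alice has no profitable deviation.
Bob earns -4.5; switching to Confess would give 6, so Bob would deviate.
Since at least one player can profitably deviate, this is not a Nash equilibrium.

No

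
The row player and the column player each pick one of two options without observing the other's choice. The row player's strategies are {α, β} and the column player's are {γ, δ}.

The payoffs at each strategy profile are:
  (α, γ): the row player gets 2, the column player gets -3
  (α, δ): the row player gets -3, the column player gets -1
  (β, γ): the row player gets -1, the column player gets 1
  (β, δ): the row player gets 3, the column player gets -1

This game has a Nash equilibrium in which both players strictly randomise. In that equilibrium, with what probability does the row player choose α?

1/2

Let x be the probability that the row player plays α. In a completely mixed equilibrium, the column player must be indifferent between γ and δ.
The column player's expected payoff from γ is −3x + (1−x); from δ it is −x − (1−x).
Setting these equal: −4x + 1 = -1, so x = 1/2.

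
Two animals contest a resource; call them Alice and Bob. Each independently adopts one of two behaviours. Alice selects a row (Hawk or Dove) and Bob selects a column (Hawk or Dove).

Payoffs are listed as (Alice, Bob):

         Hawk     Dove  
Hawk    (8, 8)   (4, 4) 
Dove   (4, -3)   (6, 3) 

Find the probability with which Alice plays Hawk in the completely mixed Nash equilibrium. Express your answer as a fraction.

Let x be the probability that Alice plays Hawk. In a completely mixed equilibrium, Bob must be indifferent between Hawk and Dove.
Bob's expected payoff from Hawk is 8x − 3(1−x); from Dove it is 4x + 3(1−x).
Setting these equal: 11x − 3 = x + 3, so x = 3/5.

3/5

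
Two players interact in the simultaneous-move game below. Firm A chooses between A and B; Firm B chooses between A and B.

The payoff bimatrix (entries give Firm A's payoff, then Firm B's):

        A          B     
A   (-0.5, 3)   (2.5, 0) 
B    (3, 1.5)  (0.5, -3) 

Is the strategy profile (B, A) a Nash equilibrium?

At (B, A), Firm A earns 3; switching to A would give -0.5, so Firm A has no profitable deviation.
Firm B earns 1.5; switching to B would give -3, so Firm B has no profitable deviation.
Neither player can gain by a unilateral deviation, so this profile is a Nash equilibrium.

Yes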